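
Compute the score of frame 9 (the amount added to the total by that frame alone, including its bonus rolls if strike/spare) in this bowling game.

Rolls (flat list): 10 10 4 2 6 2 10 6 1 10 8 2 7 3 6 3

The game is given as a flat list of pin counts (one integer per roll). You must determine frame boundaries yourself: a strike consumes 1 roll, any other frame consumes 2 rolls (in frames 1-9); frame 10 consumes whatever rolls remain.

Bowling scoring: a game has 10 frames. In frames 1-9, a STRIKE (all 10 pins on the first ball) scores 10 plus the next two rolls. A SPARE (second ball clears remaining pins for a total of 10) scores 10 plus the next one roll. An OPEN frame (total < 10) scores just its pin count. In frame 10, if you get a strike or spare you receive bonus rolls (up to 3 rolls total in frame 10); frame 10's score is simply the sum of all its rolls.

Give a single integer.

Frame 1: STRIKE. 10 + next two rolls (10+4) = 24. Cumulative: 24
Frame 2: STRIKE. 10 + next two rolls (4+2) = 16. Cumulative: 40
Frame 3: OPEN (4+2=6). Cumulative: 46
Frame 4: OPEN (6+2=8). Cumulative: 54
Frame 5: STRIKE. 10 + next two rolls (6+1) = 17. Cumulative: 71
Frame 6: OPEN (6+1=7). Cumulative: 78
Frame 7: STRIKE. 10 + next two rolls (8+2) = 20. Cumulative: 98
Frame 8: SPARE (8+2=10). 10 + next roll (7) = 17. Cumulative: 115
Frame 9: SPARE (7+3=10). 10 + next roll (6) = 16. Cumulative: 131
Frame 10: OPEN. Sum of all frame-10 rolls (6+3) = 9. Cumulative: 140

Answer: 16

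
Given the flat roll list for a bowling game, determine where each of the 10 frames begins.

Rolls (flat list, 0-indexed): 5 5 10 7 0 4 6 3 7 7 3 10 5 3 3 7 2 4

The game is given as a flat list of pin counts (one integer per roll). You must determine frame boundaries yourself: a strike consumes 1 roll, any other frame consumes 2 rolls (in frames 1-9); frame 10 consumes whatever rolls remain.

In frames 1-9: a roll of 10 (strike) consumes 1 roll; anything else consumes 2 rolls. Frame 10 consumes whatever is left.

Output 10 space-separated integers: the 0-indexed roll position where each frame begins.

Frame 1 starts at roll index 0: rolls=5,5 (sum=10), consumes 2 rolls
Frame 2 starts at roll index 2: roll=10 (strike), consumes 1 roll
Frame 3 starts at roll index 3: rolls=7,0 (sum=7), consumes 2 rolls
Frame 4 starts at roll index 5: rolls=4,6 (sum=10), consumes 2 rolls
Frame 5 starts at roll index 7: rolls=3,7 (sum=10), consumes 2 rolls
Frame 6 starts at roll index 9: rolls=7,3 (sum=10), consumes 2 rolls
Frame 7 starts at roll index 11: roll=10 (strike), consumes 1 roll
Frame 8 starts at roll index 12: rolls=5,3 (sum=8), consumes 2 rolls
Frame 9 starts at roll index 14: rolls=3,7 (sum=10), consumes 2 rolls
Frame 10 starts at roll index 16: 2 remaining rolls

Answer: 0 2 3 5 7 9 11 12 14 16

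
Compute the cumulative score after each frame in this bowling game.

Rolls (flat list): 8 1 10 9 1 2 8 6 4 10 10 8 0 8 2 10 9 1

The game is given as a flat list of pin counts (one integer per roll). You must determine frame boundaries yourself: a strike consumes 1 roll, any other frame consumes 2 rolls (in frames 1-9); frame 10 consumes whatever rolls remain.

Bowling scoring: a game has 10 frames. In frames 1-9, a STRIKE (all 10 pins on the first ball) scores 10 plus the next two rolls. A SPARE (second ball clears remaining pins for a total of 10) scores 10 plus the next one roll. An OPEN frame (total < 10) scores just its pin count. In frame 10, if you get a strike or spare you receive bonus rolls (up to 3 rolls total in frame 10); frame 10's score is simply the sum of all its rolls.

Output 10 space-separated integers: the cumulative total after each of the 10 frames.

Frame 1: OPEN (8+1=9). Cumulative: 9
Frame 2: STRIKE. 10 + next two rolls (9+1) = 20. Cumulative: 29
Frame 3: SPARE (9+1=10). 10 + next roll (2) = 12. Cumulative: 41
Frame 4: SPARE (2+8=10). 10 + next roll (6) = 16. Cumulative: 57
Frame 5: SPARE (6+4=10). 10 + next roll (10) = 20. Cumulative: 77
Frame 6: STRIKE. 10 + next two rolls (10+8) = 28. Cumulative: 105
Frame 7: STRIKE. 10 + next two rolls (8+0) = 18. Cumulative: 123
Frame 8: OPEN (8+0=8). Cumulative: 131
Frame 9: SPARE (8+2=10). 10 + next roll (10) = 20. Cumulative: 151
Frame 10: STRIKE. Sum of all frame-10 rolls (10+9+1) = 20. Cumulative: 171

Answer: 9 29 41 57 77 105 123 131 151 171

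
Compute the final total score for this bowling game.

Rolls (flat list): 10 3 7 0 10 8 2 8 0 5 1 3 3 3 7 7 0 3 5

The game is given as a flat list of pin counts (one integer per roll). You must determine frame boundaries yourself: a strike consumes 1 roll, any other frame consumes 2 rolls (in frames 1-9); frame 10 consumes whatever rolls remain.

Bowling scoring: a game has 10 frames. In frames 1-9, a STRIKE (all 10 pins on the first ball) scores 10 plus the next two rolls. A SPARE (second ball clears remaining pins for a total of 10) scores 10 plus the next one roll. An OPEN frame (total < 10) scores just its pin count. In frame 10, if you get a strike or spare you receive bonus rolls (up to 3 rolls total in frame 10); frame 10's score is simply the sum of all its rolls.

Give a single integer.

Answer: 118

Derivation:
Frame 1: STRIKE. 10 + next two rolls (3+7) = 20. Cumulative: 20
Frame 2: SPARE (3+7=10). 10 + next roll (0) = 10. Cumulative: 30
Frame 3: SPARE (0+10=10). 10 + next roll (8) = 18. Cumulative: 48
Frame 4: SPARE (8+2=10). 10 + next roll (8) = 18. Cumulative: 66
Frame 5: OPEN (8+0=8). Cumulative: 74
Frame 6: OPEN (5+1=6). Cumulative: 80
Frame 7: OPEN (3+3=6). Cumulative: 86
Frame 8: SPARE (3+7=10). 10 + next roll (7) = 17. Cumulative: 103
Frame 9: OPEN (7+0=7). Cumulative: 110
Frame 10: OPEN. Sum of all frame-10 rolls (3+5) = 8. Cumulative: 118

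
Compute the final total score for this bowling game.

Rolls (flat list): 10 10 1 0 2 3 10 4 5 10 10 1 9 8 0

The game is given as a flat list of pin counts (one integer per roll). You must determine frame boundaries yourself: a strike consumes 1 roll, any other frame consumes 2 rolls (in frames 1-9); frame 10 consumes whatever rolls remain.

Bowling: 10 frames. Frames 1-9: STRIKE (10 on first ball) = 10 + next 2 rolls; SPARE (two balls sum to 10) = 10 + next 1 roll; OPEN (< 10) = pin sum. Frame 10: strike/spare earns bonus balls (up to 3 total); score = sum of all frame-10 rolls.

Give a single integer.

Answer: 133

Derivation:
Frame 1: STRIKE. 10 + next two rolls (10+1) = 21. Cumulative: 21
Frame 2: STRIKE. 10 + next two rolls (1+0) = 11. Cumulative: 32
Frame 3: OPEN (1+0=1). Cumulative: 33
Frame 4: OPEN (2+3=5). Cumulative: 38
Frame 5: STRIKE. 10 + next two rolls (4+5) = 19. Cumulative: 57
Frame 6: OPEN (4+5=9). Cumulative: 66
Frame 7: STRIKE. 10 + next two rolls (10+1) = 21. Cumulative: 87
Frame 8: STRIKE. 10 + next two rolls (1+9) = 20. Cumulative: 107
Frame 9: SPARE (1+9=10). 10 + next roll (8) = 18. Cumulative: 125
Frame 10: OPEN. Sum of all frame-10 rolls (8+0) = 8. Cumulative: 133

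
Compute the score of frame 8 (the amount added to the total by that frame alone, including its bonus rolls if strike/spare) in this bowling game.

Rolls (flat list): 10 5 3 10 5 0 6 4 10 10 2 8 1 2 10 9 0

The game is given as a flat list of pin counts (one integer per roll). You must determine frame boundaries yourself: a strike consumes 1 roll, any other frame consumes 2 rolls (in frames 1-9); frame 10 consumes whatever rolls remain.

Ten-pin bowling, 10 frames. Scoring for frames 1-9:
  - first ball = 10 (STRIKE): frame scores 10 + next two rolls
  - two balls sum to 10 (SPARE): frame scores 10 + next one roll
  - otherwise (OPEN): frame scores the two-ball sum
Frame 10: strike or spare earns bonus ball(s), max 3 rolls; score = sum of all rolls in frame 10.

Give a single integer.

Frame 1: STRIKE. 10 + next two rolls (5+3) = 18. Cumulative: 18
Frame 2: OPEN (5+3=8). Cumulative: 26
Frame 3: STRIKE. 10 + next two rolls (5+0) = 15. Cumulative: 41
Frame 4: OPEN (5+0=5). Cumulative: 46
Frame 5: SPARE (6+4=10). 10 + next roll (10) = 20. Cumulative: 66
Frame 6: STRIKE. 10 + next two rolls (10+2) = 22. Cumulative: 88
Frame 7: STRIKE. 10 + next two rolls (2+8) = 20. Cumulative: 108
Frame 8: SPARE (2+8=10). 10 + next roll (1) = 11. Cumulative: 119
Frame 9: OPEN (1+2=3). Cumulative: 122
Frame 10: STRIKE. Sum of all frame-10 rolls (10+9+0) = 19. Cumulative: 141

Answer: 11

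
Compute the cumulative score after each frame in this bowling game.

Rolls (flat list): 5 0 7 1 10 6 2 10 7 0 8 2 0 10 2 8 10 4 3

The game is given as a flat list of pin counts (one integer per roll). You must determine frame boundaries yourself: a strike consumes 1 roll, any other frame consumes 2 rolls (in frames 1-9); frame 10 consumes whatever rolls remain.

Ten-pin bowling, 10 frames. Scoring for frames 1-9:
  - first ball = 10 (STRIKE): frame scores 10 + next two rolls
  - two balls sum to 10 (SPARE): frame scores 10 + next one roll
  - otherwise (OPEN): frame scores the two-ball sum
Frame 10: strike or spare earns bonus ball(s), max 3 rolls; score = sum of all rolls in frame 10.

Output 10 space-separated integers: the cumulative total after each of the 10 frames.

Answer: 5 13 31 39 56 63 73 85 105 122

Derivation:
Frame 1: OPEN (5+0=5). Cumulative: 5
Frame 2: OPEN (7+1=8). Cumulative: 13
Frame 3: STRIKE. 10 + next two rolls (6+2) = 18. Cumulative: 31
Frame 4: OPEN (6+2=8). Cumulative: 39
Frame 5: STRIKE. 10 + next two rolls (7+0) = 17. Cumulative: 56
Frame 6: OPEN (7+0=7). Cumulative: 63
Frame 7: SPARE (8+2=10). 10 + next roll (0) = 10. Cumulative: 73
Frame 8: SPARE (0+10=10). 10 + next roll (2) = 12. Cumulative: 85
Frame 9: SPARE (2+8=10). 10 + next roll (10) = 20. Cumulative: 105
Frame 10: STRIKE. Sum of all frame-10 rolls (10+4+3) = 17. Cumulative: 122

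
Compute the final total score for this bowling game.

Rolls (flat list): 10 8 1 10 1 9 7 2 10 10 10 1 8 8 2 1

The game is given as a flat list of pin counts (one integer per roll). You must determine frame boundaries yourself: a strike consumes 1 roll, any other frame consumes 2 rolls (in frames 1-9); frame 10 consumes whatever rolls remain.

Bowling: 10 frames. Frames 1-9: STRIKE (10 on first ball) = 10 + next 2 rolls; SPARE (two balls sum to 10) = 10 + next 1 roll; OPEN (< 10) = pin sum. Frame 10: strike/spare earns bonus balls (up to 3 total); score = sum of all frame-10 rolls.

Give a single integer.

Frame 1: STRIKE. 10 + next two rolls (8+1) = 19. Cumulative: 19
Frame 2: OPEN (8+1=9). Cumulative: 28
Frame 3: STRIKE. 10 + next two rolls (1+9) = 20. Cumulative: 48
Frame 4: SPARE (1+9=10). 10 + next roll (7) = 17. Cumulative: 65
Frame 5: OPEN (7+2=9). Cumulative: 74
Frame 6: STRIKE. 10 + next two rolls (10+10) = 30. Cumulative: 104
Frame 7: STRIKE. 10 + next two rolls (10+1) = 21. Cumulative: 125
Frame 8: STRIKE. 10 + next two rolls (1+8) = 19. Cumulative: 144
Frame 9: OPEN (1+8=9). Cumulative: 153
Frame 10: SPARE. Sum of all frame-10 rolls (8+2+1) = 11. Cumulative: 164

Answer: 164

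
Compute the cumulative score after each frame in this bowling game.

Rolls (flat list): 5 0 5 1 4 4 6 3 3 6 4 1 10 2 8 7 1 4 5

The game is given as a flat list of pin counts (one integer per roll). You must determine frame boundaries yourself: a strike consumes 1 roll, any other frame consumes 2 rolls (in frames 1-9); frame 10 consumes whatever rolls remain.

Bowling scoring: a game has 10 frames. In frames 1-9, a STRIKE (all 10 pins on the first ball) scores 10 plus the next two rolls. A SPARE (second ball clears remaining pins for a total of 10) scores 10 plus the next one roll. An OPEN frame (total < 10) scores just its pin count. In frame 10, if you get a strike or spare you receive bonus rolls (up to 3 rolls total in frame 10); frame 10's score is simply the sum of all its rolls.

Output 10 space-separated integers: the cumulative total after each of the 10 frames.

Answer: 5 11 19 28 37 42 62 79 87 96

Derivation:
Frame 1: OPEN (5+0=5). Cumulative: 5
Frame 2: OPEN (5+1=6). Cumulative: 11
Frame 3: OPEN (4+4=8). Cumulative: 19
Frame 4: OPEN (6+3=9). Cumulative: 28
Frame 5: OPEN (3+6=9). Cumulative: 37
Frame 6: OPEN (4+1=5). Cumulative: 42
Frame 7: STRIKE. 10 + next two rolls (2+8) = 20. Cumulative: 62
Frame 8: SPARE (2+8=10). 10 + next roll (7) = 17. Cumulative: 79
Frame 9: OPEN (7+1=8). Cumulative: 87
Frame 10: OPEN. Sum of all frame-10 rolls (4+5) = 9. Cumulative: 96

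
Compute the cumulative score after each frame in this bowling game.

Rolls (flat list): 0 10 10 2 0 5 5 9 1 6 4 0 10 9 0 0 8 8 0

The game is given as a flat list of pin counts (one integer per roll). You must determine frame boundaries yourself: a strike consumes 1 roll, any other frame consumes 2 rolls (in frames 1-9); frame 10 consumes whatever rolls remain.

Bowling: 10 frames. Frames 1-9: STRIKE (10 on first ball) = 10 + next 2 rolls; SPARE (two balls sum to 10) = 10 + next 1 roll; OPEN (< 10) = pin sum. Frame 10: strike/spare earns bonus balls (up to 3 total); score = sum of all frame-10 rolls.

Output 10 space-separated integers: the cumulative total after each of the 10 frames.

Answer: 20 32 34 53 69 79 98 107 115 123

Derivation:
Frame 1: SPARE (0+10=10). 10 + next roll (10) = 20. Cumulative: 20
Frame 2: STRIKE. 10 + next two rolls (2+0) = 12. Cumulative: 32
Frame 3: OPEN (2+0=2). Cumulative: 34
Frame 4: SPARE (5+5=10). 10 + next roll (9) = 19. Cumulative: 53
Frame 5: SPARE (9+1=10). 10 + next roll (6) = 16. Cumulative: 69
Frame 6: SPARE (6+4=10). 10 + next roll (0) = 10. Cumulative: 79
Frame 7: SPARE (0+10=10). 10 + next roll (9) = 19. Cumulative: 98
Frame 8: OPEN (9+0=9). Cumulative: 107
Frame 9: OPEN (0+8=8). Cumulative: 115
Frame 10: OPEN. Sum of all frame-10 rolls (8+0) = 8. Cumulative: 123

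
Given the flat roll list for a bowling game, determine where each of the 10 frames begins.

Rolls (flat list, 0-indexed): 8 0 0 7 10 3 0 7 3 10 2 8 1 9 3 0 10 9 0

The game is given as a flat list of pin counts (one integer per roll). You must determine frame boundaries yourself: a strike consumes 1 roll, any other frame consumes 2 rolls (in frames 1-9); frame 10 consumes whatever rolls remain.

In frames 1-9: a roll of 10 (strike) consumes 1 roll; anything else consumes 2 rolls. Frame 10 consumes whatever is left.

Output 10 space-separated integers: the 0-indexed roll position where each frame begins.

Answer: 0 2 4 5 7 9 10 12 14 16

Derivation:
Frame 1 starts at roll index 0: rolls=8,0 (sum=8), consumes 2 rolls
Frame 2 starts at roll index 2: rolls=0,7 (sum=7), consumes 2 rolls
Frame 3 starts at roll index 4: roll=10 (strike), consumes 1 roll
Frame 4 starts at roll index 5: rolls=3,0 (sum=3), consumes 2 rolls
Frame 5 starts at roll index 7: rolls=7,3 (sum=10), consumes 2 rolls
Frame 6 starts at roll index 9: roll=10 (strike), consumes 1 roll
Frame 7 starts at roll index 10: rolls=2,8 (sum=10), consumes 2 rolls
Frame 8 starts at roll index 12: rolls=1,9 (sum=10), consumes 2 rolls
Frame 9 starts at roll index 14: rolls=3,0 (sum=3), consumes 2 rolls
Frame 10 starts at roll index 16: 3 remaining rolls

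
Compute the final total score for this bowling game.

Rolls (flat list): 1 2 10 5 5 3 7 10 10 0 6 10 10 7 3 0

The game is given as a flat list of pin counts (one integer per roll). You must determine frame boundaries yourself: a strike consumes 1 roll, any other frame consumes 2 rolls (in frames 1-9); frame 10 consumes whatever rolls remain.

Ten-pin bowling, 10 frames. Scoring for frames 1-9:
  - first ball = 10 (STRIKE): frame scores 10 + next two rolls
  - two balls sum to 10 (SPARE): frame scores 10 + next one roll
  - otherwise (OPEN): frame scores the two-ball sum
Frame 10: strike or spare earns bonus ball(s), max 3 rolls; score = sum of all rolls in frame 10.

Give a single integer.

Frame 1: OPEN (1+2=3). Cumulative: 3
Frame 2: STRIKE. 10 + next two rolls (5+5) = 20. Cumulative: 23
Frame 3: SPARE (5+5=10). 10 + next roll (3) = 13. Cumulative: 36
Frame 4: SPARE (3+7=10). 10 + next roll (10) = 20. Cumulative: 56
Frame 5: STRIKE. 10 + next two rolls (10+0) = 20. Cumulative: 76
Frame 6: STRIKE. 10 + next two rolls (0+6) = 16. Cumulative: 92
Frame 7: OPEN (0+6=6). Cumulative: 98
Frame 8: STRIKE. 10 + next two rolls (10+7) = 27. Cumulative: 125
Frame 9: STRIKE. 10 + next two rolls (7+3) = 20. Cumulative: 145
Frame 10: SPARE. Sum of all frame-10 rolls (7+3+0) = 10. Cumulative: 155

Answer: 155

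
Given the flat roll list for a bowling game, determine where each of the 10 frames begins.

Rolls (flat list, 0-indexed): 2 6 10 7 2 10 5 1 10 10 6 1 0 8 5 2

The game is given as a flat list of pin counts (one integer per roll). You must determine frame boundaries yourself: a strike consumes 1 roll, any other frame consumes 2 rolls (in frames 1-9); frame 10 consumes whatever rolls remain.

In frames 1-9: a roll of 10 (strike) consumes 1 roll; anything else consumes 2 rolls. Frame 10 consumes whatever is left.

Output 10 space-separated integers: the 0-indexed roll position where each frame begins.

Frame 1 starts at roll index 0: rolls=2,6 (sum=8), consumes 2 rolls
Frame 2 starts at roll index 2: roll=10 (strike), consumes 1 roll
Frame 3 starts at roll index 3: rolls=7,2 (sum=9), consumes 2 rolls
Frame 4 starts at roll index 5: roll=10 (strike), consumes 1 roll
Frame 5 starts at roll index 6: rolls=5,1 (sum=6), consumes 2 rolls
Frame 6 starts at roll index 8: roll=10 (strike), consumes 1 roll
Frame 7 starts at roll index 9: roll=10 (strike), consumes 1 roll
Frame 8 starts at roll index 10: rolls=6,1 (sum=7), consumes 2 rolls
Frame 9 starts at roll index 12: rolls=0,8 (sum=8), consumes 2 rolls
Frame 10 starts at roll index 14: 2 remaining rolls

Answer: 0 2 3 5 6 8 9 10 12 14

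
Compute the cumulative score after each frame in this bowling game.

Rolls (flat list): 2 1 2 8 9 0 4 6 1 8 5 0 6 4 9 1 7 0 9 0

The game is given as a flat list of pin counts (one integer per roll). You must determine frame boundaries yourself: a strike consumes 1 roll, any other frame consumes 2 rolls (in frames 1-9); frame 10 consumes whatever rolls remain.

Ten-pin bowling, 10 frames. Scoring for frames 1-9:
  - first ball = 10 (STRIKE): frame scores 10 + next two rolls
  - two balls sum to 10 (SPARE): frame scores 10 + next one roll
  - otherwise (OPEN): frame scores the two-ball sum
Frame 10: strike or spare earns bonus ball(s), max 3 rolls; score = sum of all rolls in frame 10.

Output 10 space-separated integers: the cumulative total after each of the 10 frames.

Answer: 3 22 31 42 51 56 75 92 99 108

Derivation:
Frame 1: OPEN (2+1=3). Cumulative: 3
Frame 2: SPARE (2+8=10). 10 + next roll (9) = 19. Cumulative: 22
Frame 3: OPEN (9+0=9). Cumulative: 31
Frame 4: SPARE (4+6=10). 10 + next roll (1) = 11. Cumulative: 42
Frame 5: OPEN (1+8=9). Cumulative: 51
Frame 6: OPEN (5+0=5). Cumulative: 56
Frame 7: SPARE (6+4=10). 10 + next roll (9) = 19. Cumulative: 75
Frame 8: SPARE (9+1=10). 10 + next roll (7) = 17. Cumulative: 92
Frame 9: OPEN (7+0=7). Cumulative: 99
Frame 10: OPEN. Sum of all frame-10 rolls (9+0) = 9. Cumulative: 108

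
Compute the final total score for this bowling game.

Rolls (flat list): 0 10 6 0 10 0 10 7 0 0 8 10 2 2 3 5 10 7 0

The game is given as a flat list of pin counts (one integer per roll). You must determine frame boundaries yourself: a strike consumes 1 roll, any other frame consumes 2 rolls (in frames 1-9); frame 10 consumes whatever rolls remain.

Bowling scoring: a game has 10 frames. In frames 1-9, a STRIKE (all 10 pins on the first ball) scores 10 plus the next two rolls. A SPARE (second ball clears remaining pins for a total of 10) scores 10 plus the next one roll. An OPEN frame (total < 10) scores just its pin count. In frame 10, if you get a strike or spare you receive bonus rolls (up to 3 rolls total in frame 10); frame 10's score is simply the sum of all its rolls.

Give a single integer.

Answer: 117

Derivation:
Frame 1: SPARE (0+10=10). 10 + next roll (6) = 16. Cumulative: 16
Frame 2: OPEN (6+0=6). Cumulative: 22
Frame 3: STRIKE. 10 + next two rolls (0+10) = 20. Cumulative: 42
Frame 4: SPARE (0+10=10). 10 + next roll (7) = 17. Cumulative: 59
Frame 5: OPEN (7+0=7). Cumulative: 66
Frame 6: OPEN (0+8=8). Cumulative: 74
Frame 7: STRIKE. 10 + next two rolls (2+2) = 14. Cumulative: 88
Frame 8: OPEN (2+2=4). Cumulative: 92
Frame 9: OPEN (3+5=8). Cumulative: 100
Frame 10: STRIKE. Sum of all frame-10 rolls (10+7+0) = 17. Cumulative: 117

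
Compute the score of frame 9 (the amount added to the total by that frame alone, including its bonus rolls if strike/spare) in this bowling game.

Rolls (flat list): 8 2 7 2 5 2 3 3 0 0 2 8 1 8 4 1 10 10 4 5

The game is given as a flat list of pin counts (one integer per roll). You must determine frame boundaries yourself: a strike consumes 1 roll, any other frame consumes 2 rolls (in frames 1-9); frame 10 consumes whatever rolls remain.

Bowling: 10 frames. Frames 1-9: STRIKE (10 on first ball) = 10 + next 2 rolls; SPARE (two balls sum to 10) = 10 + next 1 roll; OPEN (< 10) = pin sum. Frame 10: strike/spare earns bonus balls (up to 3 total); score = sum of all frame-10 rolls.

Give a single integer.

Answer: 24

Derivation:
Frame 1: SPARE (8+2=10). 10 + next roll (7) = 17. Cumulative: 17
Frame 2: OPEN (7+2=9). Cumulative: 26
Frame 3: OPEN (5+2=7). Cumulative: 33
Frame 4: OPEN (3+3=6). Cumulative: 39
Frame 5: OPEN (0+0=0). Cumulative: 39
Frame 6: SPARE (2+8=10). 10 + next roll (1) = 11. Cumulative: 50
Frame 7: OPEN (1+8=9). Cumulative: 59
Frame 8: OPEN (4+1=5). Cumulative: 64
Frame 9: STRIKE. 10 + next two rolls (10+4) = 24. Cumulative: 88
Frame 10: STRIKE. Sum of all frame-10 rolls (10+4+5) = 19. Cumulative: 107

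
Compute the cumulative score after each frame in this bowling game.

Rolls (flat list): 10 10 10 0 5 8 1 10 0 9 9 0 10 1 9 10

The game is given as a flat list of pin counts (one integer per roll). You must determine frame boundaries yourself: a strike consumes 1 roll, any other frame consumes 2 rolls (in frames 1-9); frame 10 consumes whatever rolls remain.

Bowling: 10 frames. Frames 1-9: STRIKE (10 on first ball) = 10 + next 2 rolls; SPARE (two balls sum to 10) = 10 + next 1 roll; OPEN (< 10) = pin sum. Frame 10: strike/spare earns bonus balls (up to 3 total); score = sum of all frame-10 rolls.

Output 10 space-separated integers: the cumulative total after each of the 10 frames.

Frame 1: STRIKE. 10 + next two rolls (10+10) = 30. Cumulative: 30
Frame 2: STRIKE. 10 + next two rolls (10+0) = 20. Cumulative: 50
Frame 3: STRIKE. 10 + next two rolls (0+5) = 15. Cumulative: 65
Frame 4: OPEN (0+5=5). Cumulative: 70
Frame 5: OPEN (8+1=9). Cumulative: 79
Frame 6: STRIKE. 10 + next two rolls (0+9) = 19. Cumulative: 98
Frame 7: OPEN (0+9=9). Cumulative: 107
Frame 8: OPEN (9+0=9). Cumulative: 116
Frame 9: STRIKE. 10 + next two rolls (1+9) = 20. Cumulative: 136
Frame 10: SPARE. Sum of all frame-10 rolls (1+9+10) = 20. Cumulative: 156

Answer: 30 50 65 70 79 98 107 116 136 156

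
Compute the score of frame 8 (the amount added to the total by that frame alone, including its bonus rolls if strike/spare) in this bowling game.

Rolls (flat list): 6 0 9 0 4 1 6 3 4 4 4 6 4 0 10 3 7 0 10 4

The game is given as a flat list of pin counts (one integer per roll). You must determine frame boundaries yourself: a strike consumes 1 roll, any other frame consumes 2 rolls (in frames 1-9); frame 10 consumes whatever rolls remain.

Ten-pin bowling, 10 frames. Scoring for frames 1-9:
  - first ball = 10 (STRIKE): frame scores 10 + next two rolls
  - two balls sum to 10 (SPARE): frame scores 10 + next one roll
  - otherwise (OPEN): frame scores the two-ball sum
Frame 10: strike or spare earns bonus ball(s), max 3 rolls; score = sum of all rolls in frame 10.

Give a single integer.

Frame 1: OPEN (6+0=6). Cumulative: 6
Frame 2: OPEN (9+0=9). Cumulative: 15
Frame 3: OPEN (4+1=5). Cumulative: 20
Frame 4: OPEN (6+3=9). Cumulative: 29
Frame 5: OPEN (4+4=8). Cumulative: 37
Frame 6: SPARE (4+6=10). 10 + next roll (4) = 14. Cumulative: 51
Frame 7: OPEN (4+0=4). Cumulative: 55
Frame 8: STRIKE. 10 + next two rolls (3+7) = 20. Cumulative: 75
Frame 9: SPARE (3+7=10). 10 + next roll (0) = 10. Cumulative: 85
Frame 10: SPARE. Sum of all frame-10 rolls (0+10+4) = 14. Cumulative: 99

Answer: 20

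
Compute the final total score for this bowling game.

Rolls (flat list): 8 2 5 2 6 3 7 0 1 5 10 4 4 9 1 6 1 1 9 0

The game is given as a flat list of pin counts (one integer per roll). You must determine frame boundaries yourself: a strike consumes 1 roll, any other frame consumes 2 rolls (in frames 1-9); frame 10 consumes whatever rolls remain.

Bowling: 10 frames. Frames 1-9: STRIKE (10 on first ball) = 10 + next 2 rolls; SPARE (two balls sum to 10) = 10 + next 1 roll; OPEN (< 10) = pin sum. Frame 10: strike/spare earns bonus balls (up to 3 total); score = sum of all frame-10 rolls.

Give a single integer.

Frame 1: SPARE (8+2=10). 10 + next roll (5) = 15. Cumulative: 15
Frame 2: OPEN (5+2=7). Cumulative: 22
Frame 3: OPEN (6+3=9). Cumulative: 31
Frame 4: OPEN (7+0=7). Cumulative: 38
Frame 5: OPEN (1+5=6). Cumulative: 44
Frame 6: STRIKE. 10 + next two rolls (4+4) = 18. Cumulative: 62
Frame 7: OPEN (4+4=8). Cumulative: 70
Frame 8: SPARE (9+1=10). 10 + next roll (6) = 16. Cumulative: 86
Frame 9: OPEN (6+1=7). Cumulative: 93
Frame 10: SPARE. Sum of all frame-10 rolls (1+9+0) = 10. Cumulative: 103

Answer: 103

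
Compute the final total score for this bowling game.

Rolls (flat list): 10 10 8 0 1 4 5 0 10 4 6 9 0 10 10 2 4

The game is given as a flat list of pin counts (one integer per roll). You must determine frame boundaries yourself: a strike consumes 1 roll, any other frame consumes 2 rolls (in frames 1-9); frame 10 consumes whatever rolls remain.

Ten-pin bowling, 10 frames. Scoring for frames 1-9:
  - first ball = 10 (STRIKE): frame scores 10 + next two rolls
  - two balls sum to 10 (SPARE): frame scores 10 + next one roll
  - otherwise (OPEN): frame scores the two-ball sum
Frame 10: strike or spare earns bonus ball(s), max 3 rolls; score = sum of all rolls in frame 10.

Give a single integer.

Answer: 150

Derivation:
Frame 1: STRIKE. 10 + next two rolls (10+8) = 28. Cumulative: 28
Frame 2: STRIKE. 10 + next two rolls (8+0) = 18. Cumulative: 46
Frame 3: OPEN (8+0=8). Cumulative: 54
Frame 4: OPEN (1+4=5). Cumulative: 59
Frame 5: OPEN (5+0=5). Cumulative: 64
Frame 6: STRIKE. 10 + next two rolls (4+6) = 20. Cumulative: 84
Frame 7: SPARE (4+6=10). 10 + next roll (9) = 19. Cumulative: 103
Frame 8: OPEN (9+0=9). Cumulative: 112
Frame 9: STRIKE. 10 + next two rolls (10+2) = 22. Cumulative: 134
Frame 10: STRIKE. Sum of all frame-10 rolls (10+2+4) = 16. Cumulative: 150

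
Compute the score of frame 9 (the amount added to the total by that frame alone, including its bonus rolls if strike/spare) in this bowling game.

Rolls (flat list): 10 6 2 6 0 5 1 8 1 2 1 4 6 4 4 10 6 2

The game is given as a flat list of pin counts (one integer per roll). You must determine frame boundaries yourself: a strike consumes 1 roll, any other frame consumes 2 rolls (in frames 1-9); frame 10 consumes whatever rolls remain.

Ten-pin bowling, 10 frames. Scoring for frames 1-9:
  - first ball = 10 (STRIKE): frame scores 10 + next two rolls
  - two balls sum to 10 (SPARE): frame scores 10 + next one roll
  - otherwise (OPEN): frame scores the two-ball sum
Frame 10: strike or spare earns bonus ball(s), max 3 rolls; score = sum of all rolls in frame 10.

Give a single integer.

Frame 1: STRIKE. 10 + next two rolls (6+2) = 18. Cumulative: 18
Frame 2: OPEN (6+2=8). Cumulative: 26
Frame 3: OPEN (6+0=6). Cumulative: 32
Frame 4: OPEN (5+1=6). Cumulative: 38
Frame 5: OPEN (8+1=9). Cumulative: 47
Frame 6: OPEN (2+1=3). Cumulative: 50
Frame 7: SPARE (4+6=10). 10 + next roll (4) = 14. Cumulative: 64
Frame 8: OPEN (4+4=8). Cumulative: 72
Frame 9: STRIKE. 10 + next two rolls (6+2) = 18. Cumulative: 90
Frame 10: OPEN. Sum of all frame-10 rolls (6+2) = 8. Cumulative: 98

Answer: 18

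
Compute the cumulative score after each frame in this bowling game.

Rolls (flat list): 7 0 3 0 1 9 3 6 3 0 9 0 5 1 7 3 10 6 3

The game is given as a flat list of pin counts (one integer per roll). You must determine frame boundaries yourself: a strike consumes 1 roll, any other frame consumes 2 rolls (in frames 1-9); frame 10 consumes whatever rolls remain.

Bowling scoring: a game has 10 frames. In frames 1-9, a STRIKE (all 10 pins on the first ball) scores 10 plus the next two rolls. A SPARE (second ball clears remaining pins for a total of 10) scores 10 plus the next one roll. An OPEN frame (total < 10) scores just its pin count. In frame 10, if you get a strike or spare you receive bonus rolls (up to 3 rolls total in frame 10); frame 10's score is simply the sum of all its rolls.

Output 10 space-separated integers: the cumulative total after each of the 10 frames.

Answer: 7 10 23 32 35 44 50 70 89 98

Derivation:
Frame 1: OPEN (7+0=7). Cumulative: 7
Frame 2: OPEN (3+0=3). Cumulative: 10
Frame 3: SPARE (1+9=10). 10 + next roll (3) = 13. Cumulative: 23
Frame 4: OPEN (3+6=9). Cumulative: 32
Frame 5: OPEN (3+0=3). Cumulative: 35
Frame 6: OPEN (9+0=9). Cumulative: 44
Frame 7: OPEN (5+1=6). Cumulative: 50
Frame 8: SPARE (7+3=10). 10 + next roll (10) = 20. Cumulative: 70
Frame 9: STRIKE. 10 + next two rolls (6+3) = 19. Cumulative: 89
Frame 10: OPEN. Sum of all frame-10 rolls (6+3) = 9. Cumulative: 98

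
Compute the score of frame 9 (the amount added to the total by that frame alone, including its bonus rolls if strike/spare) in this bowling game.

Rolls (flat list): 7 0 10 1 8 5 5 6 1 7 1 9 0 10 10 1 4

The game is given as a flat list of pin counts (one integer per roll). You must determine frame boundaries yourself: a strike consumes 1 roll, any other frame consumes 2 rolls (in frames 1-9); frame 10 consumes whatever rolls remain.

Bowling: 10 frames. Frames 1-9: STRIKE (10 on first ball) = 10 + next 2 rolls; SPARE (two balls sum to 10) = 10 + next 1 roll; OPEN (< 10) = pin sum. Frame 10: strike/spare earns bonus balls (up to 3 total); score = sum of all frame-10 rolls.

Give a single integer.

Frame 1: OPEN (7+0=7). Cumulative: 7
Frame 2: STRIKE. 10 + next two rolls (1+8) = 19. Cumulative: 26
Frame 3: OPEN (1+8=9). Cumulative: 35
Frame 4: SPARE (5+5=10). 10 + next roll (6) = 16. Cumulative: 51
Frame 5: OPEN (6+1=7). Cumulative: 58
Frame 6: OPEN (7+1=8). Cumulative: 66
Frame 7: OPEN (9+0=9). Cumulative: 75
Frame 8: STRIKE. 10 + next two rolls (10+1) = 21. Cumulative: 96
Frame 9: STRIKE. 10 + next two rolls (1+4) = 15. Cumulative: 111
Frame 10: OPEN. Sum of all frame-10 rolls (1+4) = 5. Cumulative: 116

Answer: 15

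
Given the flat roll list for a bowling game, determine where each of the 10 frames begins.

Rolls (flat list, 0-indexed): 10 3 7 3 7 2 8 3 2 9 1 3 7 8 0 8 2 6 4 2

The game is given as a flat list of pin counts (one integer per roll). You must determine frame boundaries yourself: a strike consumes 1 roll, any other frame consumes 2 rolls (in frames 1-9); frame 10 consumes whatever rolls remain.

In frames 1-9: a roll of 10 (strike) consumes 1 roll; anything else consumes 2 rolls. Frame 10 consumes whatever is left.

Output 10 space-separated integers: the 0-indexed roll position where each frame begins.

Frame 1 starts at roll index 0: roll=10 (strike), consumes 1 roll
Frame 2 starts at roll index 1: rolls=3,7 (sum=10), consumes 2 rolls
Frame 3 starts at roll index 3: rolls=3,7 (sum=10), consumes 2 rolls
Frame 4 starts at roll index 5: rolls=2,8 (sum=10), consumes 2 rolls
Frame 5 starts at roll index 7: rolls=3,2 (sum=5), consumes 2 rolls
Frame 6 starts at roll index 9: rolls=9,1 (sum=10), consumes 2 rolls
Frame 7 starts at roll index 11: rolls=3,7 (sum=10), consumes 2 rolls
Frame 8 starts at roll index 13: rolls=8,0 (sum=8), consumes 2 rolls
Frame 9 starts at roll index 15: rolls=8,2 (sum=10), consumes 2 rolls
Frame 10 starts at roll index 17: 3 remaining rolls

Answer: 0 1 3 5 7 9 11 13 15 17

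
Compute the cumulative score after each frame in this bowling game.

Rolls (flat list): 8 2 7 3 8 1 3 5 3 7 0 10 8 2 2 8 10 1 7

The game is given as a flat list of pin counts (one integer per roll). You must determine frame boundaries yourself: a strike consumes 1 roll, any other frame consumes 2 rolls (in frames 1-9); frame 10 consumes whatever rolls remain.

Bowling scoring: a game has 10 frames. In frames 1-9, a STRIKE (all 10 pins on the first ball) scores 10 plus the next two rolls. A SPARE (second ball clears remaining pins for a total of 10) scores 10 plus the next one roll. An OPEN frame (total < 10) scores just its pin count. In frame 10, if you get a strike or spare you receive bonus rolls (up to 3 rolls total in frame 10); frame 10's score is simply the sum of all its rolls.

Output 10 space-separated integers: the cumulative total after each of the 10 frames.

Answer: 17 35 44 52 62 80 92 112 130 138

Derivation:
Frame 1: SPARE (8+2=10). 10 + next roll (7) = 17. Cumulative: 17
Frame 2: SPARE (7+3=10). 10 + next roll (8) = 18. Cumulative: 35
Frame 3: OPEN (8+1=9). Cumulative: 44
Frame 4: OPEN (3+5=8). Cumulative: 52
Frame 5: SPARE (3+7=10). 10 + next roll (0) = 10. Cumulative: 62
Frame 6: SPARE (0+10=10). 10 + next roll (8) = 18. Cumulative: 80
Frame 7: SPARE (8+2=10). 10 + next roll (2) = 12. Cumulative: 92
Frame 8: SPARE (2+8=10). 10 + next roll (10) = 20. Cumulative: 112
Frame 9: STRIKE. 10 + next two rolls (1+7) = 18. Cumulative: 130
Frame 10: OPEN. Sum of all frame-10 rolls (1+7) = 8. Cumulative: 138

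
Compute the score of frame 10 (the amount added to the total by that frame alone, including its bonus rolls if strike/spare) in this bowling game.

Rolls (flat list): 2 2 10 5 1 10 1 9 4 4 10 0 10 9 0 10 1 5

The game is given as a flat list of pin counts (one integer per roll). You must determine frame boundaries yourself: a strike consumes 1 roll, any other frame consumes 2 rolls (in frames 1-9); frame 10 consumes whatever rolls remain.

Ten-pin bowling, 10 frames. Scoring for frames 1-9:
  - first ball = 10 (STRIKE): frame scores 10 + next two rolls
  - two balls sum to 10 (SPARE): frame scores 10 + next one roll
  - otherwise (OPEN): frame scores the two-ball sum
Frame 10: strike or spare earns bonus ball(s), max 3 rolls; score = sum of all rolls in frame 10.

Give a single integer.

Frame 1: OPEN (2+2=4). Cumulative: 4
Frame 2: STRIKE. 10 + next two rolls (5+1) = 16. Cumulative: 20
Frame 3: OPEN (5+1=6). Cumulative: 26
Frame 4: STRIKE. 10 + next two rolls (1+9) = 20. Cumulative: 46
Frame 5: SPARE (1+9=10). 10 + next roll (4) = 14. Cumulative: 60
Frame 6: OPEN (4+4=8). Cumulative: 68
Frame 7: STRIKE. 10 + next two rolls (0+10) = 20. Cumulative: 88
Frame 8: SPARE (0+10=10). 10 + next roll (9) = 19. Cumulative: 107
Frame 9: OPEN (9+0=9). Cumulative: 116
Frame 10: STRIKE. Sum of all frame-10 rolls (10+1+5) = 16. Cumulative: 132

Answer: 16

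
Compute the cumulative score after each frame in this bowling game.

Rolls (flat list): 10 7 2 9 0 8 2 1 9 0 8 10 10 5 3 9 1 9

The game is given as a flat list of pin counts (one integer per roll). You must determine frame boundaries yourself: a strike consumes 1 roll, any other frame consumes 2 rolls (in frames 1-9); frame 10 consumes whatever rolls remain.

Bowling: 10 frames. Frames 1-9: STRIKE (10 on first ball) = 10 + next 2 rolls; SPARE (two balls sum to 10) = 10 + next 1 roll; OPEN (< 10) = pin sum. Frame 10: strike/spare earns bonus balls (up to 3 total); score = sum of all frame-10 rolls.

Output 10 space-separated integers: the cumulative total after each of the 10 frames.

Answer: 19 28 37 48 58 66 91 109 117 136

Derivation:
Frame 1: STRIKE. 10 + next two rolls (7+2) = 19. Cumulative: 19
Frame 2: OPEN (7+2=9). Cumulative: 28
Frame 3: OPEN (9+0=9). Cumulative: 37
Frame 4: SPARE (8+2=10). 10 + next roll (1) = 11. Cumulative: 48
Frame 5: SPARE (1+9=10). 10 + next roll (0) = 10. Cumulative: 58
Frame 6: OPEN (0+8=8). Cumulative: 66
Frame 7: STRIKE. 10 + next two rolls (10+5) = 25. Cumulative: 91
Frame 8: STRIKE. 10 + next two rolls (5+3) = 18. Cumulative: 109
Frame 9: OPEN (5+3=8). Cumulative: 117
Frame 10: SPARE. Sum of all frame-10 rolls (9+1+9) = 19. Cumulative: 136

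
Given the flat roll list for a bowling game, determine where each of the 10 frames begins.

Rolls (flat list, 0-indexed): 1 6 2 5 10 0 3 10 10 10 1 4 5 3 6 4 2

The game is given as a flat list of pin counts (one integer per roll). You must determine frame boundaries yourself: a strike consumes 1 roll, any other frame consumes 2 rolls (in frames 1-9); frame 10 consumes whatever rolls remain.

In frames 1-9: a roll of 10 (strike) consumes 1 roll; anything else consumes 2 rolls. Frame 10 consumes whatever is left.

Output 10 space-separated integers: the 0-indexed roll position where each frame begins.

Answer: 0 2 4 5 7 8 9 10 12 14

Derivation:
Frame 1 starts at roll index 0: rolls=1,6 (sum=7), consumes 2 rolls
Frame 2 starts at roll index 2: rolls=2,5 (sum=7), consumes 2 rolls
Frame 3 starts at roll index 4: roll=10 (strike), consumes 1 roll
Frame 4 starts at roll index 5: rolls=0,3 (sum=3), consumes 2 rolls
Frame 5 starts at roll index 7: roll=10 (strike), consumes 1 roll
Frame 6 starts at roll index 8: roll=10 (strike), consumes 1 roll
Frame 7 starts at roll index 9: roll=10 (strike), consumes 1 roll
Frame 8 starts at roll index 10: rolls=1,4 (sum=5), consumes 2 rolls
Frame 9 starts at roll index 12: rolls=5,3 (sum=8), consumes 2 rolls
Frame 10 starts at roll index 14: 3 remaining rolls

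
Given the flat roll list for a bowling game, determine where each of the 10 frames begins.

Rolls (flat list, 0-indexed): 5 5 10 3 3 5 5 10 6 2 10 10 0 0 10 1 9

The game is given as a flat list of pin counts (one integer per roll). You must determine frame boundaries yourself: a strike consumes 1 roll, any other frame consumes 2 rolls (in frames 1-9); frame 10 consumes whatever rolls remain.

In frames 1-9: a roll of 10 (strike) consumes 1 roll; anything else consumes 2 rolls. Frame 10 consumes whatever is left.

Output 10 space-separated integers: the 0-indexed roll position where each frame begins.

Frame 1 starts at roll index 0: rolls=5,5 (sum=10), consumes 2 rolls
Frame 2 starts at roll index 2: roll=10 (strike), consumes 1 roll
Frame 3 starts at roll index 3: rolls=3,3 (sum=6), consumes 2 rolls
Frame 4 starts at roll index 5: rolls=5,5 (sum=10), consumes 2 rolls
Frame 5 starts at roll index 7: roll=10 (strike), consumes 1 roll
Frame 6 starts at roll index 8: rolls=6,2 (sum=8), consumes 2 rolls
Frame 7 starts at roll index 10: roll=10 (strike), consumes 1 roll
Frame 8 starts at roll index 11: roll=10 (strike), consumes 1 roll
Frame 9 starts at roll index 12: rolls=0,0 (sum=0), consumes 2 rolls
Frame 10 starts at roll index 14: 3 remaining rolls

Answer: 0 2 3 5 7 8 10 11 12 14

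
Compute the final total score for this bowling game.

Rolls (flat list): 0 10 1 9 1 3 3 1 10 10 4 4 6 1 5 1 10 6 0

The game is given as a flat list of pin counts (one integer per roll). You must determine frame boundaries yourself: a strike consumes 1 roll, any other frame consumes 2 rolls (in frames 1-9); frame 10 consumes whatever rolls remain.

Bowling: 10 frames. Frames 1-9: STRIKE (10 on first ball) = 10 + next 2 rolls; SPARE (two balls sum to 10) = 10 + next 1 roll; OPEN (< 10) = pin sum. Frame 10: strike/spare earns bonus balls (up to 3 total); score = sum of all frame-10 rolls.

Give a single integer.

Answer: 109

Derivation:
Frame 1: SPARE (0+10=10). 10 + next roll (1) = 11. Cumulative: 11
Frame 2: SPARE (1+9=10). 10 + next roll (1) = 11. Cumulative: 22
Frame 3: OPEN (1+3=4). Cumulative: 26
Frame 4: OPEN (3+1=4). Cumulative: 30
Frame 5: STRIKE. 10 + next two rolls (10+4) = 24. Cumulative: 54
Frame 6: STRIKE. 10 + next two rolls (4+4) = 18. Cumulative: 72
Frame 7: OPEN (4+4=8). Cumulative: 80
Frame 8: OPEN (6+1=7). Cumulative: 87
Frame 9: OPEN (5+1=6). Cumulative: 93
Frame 10: STRIKE. Sum of all frame-10 rolls (10+6+0) = 16. Cumulative: 109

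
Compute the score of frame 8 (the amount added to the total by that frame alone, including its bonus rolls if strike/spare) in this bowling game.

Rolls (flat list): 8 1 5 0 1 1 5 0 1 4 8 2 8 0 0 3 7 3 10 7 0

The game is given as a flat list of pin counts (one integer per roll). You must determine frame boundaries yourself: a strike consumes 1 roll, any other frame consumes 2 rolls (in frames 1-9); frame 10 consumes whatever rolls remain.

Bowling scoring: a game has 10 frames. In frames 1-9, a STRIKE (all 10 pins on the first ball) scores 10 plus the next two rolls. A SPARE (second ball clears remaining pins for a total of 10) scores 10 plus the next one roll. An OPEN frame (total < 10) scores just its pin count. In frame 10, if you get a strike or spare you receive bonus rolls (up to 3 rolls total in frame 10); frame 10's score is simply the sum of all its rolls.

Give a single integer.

Answer: 3

Derivation:
Frame 1: OPEN (8+1=9). Cumulative: 9
Frame 2: OPEN (5+0=5). Cumulative: 14
Frame 3: OPEN (1+1=2). Cumulative: 16
Frame 4: OPEN (5+0=5). Cumulative: 21
Frame 5: OPEN (1+4=5). Cumulative: 26
Frame 6: SPARE (8+2=10). 10 + next roll (8) = 18. Cumulative: 44
Frame 7: OPEN (8+0=8). Cumulative: 52
Frame 8: OPEN (0+3=3). Cumulative: 55
Frame 9: SPARE (7+3=10). 10 + next roll (10) = 20. Cumulative: 75
Frame 10: STRIKE. Sum of all frame-10 rolls (10+7+0) = 17. Cumulative: 92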